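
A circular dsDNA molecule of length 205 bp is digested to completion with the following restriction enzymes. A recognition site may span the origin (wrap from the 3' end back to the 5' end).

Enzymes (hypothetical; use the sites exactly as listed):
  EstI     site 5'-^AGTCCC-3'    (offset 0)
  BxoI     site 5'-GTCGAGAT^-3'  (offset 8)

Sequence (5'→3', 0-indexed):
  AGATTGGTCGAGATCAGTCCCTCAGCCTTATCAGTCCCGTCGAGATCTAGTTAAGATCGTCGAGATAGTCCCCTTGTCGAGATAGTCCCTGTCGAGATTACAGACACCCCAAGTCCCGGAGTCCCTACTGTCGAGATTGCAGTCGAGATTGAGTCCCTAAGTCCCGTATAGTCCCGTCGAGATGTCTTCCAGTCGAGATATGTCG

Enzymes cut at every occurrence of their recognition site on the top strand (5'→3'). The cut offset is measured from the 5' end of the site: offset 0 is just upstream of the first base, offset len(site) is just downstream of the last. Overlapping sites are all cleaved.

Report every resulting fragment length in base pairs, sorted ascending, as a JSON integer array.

Site scan:
  EstI AGTCCC/0: at [15, 32, 66, 83, 111, 119, 151, 159, 169] ⇒ [15, 32, 66, 83, 111, 119, 151, 159, 169]
  BxoI GTCGAGAT/8: at [6, 38, 58, 75, 90, 129, 141, 175, 191, 201] ⇒ [4, 14, 46, 66, 83, 98, 137, 149, 183, 199]

Pooled cuts: [4, 14, 15, 32, 46, 66, 83, 98, 111, 119, 137, 149, 151, 159, 169, 183, 199]

Fragments:
  4→14: 10 bp
  14→15: 1 bp
  15→32: 17 bp
  32→46: 14 bp
  46→66: 20 bp
  66→83: 17 bp
  83→98: 15 bp
  98→111: 13 bp
  111→119: 8 bp
  119→137: 18 bp
  137→149: 12 bp
  149→151: 2 bp
  151→159: 8 bp
  159→169: 10 bp
  169→183: 14 bp
  183→199: 16 bp
  199→4 (wrap): 205-199+4 = 10 bp

[1,2,8,8,10,10,10,12,13,14,14,15,16,17,17,18,20]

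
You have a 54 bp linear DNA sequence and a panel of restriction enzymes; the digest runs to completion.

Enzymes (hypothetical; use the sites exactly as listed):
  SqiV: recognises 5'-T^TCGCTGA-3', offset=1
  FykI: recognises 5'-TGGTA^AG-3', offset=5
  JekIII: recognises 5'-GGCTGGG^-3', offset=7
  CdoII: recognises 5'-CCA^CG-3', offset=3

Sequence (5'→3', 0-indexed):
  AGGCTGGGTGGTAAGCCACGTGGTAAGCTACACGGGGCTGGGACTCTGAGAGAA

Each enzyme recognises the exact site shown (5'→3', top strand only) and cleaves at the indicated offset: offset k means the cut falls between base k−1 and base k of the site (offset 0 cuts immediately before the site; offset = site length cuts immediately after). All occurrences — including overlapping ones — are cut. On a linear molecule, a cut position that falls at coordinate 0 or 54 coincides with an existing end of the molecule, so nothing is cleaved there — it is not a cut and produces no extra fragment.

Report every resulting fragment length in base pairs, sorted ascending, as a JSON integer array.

Site scan:
  SqiV (TTCGCTGA, off=1): no sites
  FykI (TGGTAAG, off=5): starts [8, 20] → cuts [13, 25]
  JekIII (GGCTGGG, off=7): starts [1, 35] → cuts [8, 42]
  CdoII (CCACG, off=3): starts [15] → cuts [18]

Pooled cuts: [8, 13, 18, 25, 42]

Fragment lengths:
  [0,8): 8 bp
  [8,13): 5 bp
  [13,18): 5 bp
  [18,25): 7 bp
  [25,42): 17 bp
  [42,54): 12 bp

[5,5,7,8,12,17]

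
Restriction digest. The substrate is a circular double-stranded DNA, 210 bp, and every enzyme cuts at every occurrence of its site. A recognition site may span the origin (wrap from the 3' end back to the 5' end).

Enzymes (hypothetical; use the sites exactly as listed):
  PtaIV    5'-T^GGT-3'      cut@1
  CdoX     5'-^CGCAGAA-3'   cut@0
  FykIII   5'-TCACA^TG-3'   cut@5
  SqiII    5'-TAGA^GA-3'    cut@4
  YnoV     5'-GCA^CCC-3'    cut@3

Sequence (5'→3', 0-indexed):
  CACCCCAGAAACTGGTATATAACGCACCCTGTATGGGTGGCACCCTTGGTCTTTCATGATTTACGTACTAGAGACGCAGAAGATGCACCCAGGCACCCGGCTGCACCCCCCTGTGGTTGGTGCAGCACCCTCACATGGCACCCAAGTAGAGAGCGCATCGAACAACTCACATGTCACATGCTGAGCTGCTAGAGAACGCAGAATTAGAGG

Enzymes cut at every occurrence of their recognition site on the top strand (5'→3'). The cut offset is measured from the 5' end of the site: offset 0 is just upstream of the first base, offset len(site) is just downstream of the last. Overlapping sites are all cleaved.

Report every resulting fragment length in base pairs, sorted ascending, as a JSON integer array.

[2,3,4,5,5,7,8,8,9,9,10,10,11,13,13,15,16,16,21,25]

Per-enzyme occurrences:
  PtaIV (TGGT, off=1): starts [12, 46, 113, 117] → cuts [13, 47, 114, 118]
  CdoX (CGCAGAA, off=0): starts [74, 196] → cuts [74, 196]
  FykIII (TCACATG, off=5): starts [130, 166, 173] → cuts [135, 171, 178]
  SqiII (TAGAGA, off=4): starts [68, 146, 189] → cuts [72, 150, 193]
  YnoV (GCACCC, off=3): starts [23, 39, 84, 92, 102, 124, 137, 209] → cuts [2, 26, 42, 87, 95, 105, 127, 140]

All cut coordinates (distinct, sorted): [2, 13, 26, 42, 47, 72, 74, 87, 95, 105, 114, 118, 127, 135, 140, 150, 171, 178, 193, 196]

Fragment lengths:
  2→13: 11 bp
  13→26: 13 bp
  26→42: 16 bp
  42→47: 5 bp
  47→72: 25 bp
  72→74: 2 bp
  74→87: 13 bp
  87→95: 8 bp
  95→105: 10 bp
  105→114: 9 bp
  114→118: 4 bp
  118→127: 9 bp
  127→135: 8 bp
  135→140: 5 bp
  140→150: 10 bp
  150→171: 21 bp
  171→178: 7 bp
  178→193: 15 bp
  193→196: 3 bp
  196→2 (wrap): 210-196+2 = 16 bp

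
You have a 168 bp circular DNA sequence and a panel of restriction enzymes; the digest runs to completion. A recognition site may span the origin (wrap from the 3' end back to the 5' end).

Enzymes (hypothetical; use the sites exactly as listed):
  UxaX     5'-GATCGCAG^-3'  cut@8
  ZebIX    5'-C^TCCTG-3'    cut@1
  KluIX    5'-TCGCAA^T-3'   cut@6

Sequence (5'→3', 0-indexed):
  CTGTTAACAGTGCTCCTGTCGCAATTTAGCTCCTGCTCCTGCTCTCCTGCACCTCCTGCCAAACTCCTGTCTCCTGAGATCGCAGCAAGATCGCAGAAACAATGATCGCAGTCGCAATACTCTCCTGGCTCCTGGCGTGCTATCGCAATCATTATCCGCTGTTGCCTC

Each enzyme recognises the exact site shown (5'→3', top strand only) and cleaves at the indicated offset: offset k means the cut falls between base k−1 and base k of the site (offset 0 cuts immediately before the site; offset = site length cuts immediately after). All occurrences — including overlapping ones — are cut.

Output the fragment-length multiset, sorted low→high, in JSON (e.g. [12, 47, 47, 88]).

[5,6,6,6,7,7,8,9,11,11,11,14,15,15,18,19]

Scan for sites:
  UxaX (GATCGCAG, off=8): starts [77, 88, 103] → cuts [85, 96, 111]
  ZebIX (CTCCTG, off=1): starts [12, 29, 35, 43, 52, 63, 70, 121, 128, 165] → cuts [13, 30, 36, 44, 53, 64, 71, 122, 129, 166]
  KluIX (TCGCAAT, off=6): starts [18, 111, 142] → cuts [24, 117, 148]

All cut coordinates (distinct, sorted): [13, 24, 30, 36, 44, 53, 64, 71, 85, 96, 111, 117, 122, 129, 148, 166]

Fragments:
  13→24: 11 bp
  24→30: 6 bp
  30→36: 6 bp
  36→44: 8 bp
  44→53: 9 bp
  53→64: 11 bp
  64→71: 7 bp
  71→85: 14 bp
  85→96: 11 bp
  96→111: 15 bp
  111→117: 6 bp
  117→122: 5 bp
  122→129: 7 bp
  129→148: 19 bp
  148→166: 18 bp
  166→13 (wrap): 168-166+13 = 15 bp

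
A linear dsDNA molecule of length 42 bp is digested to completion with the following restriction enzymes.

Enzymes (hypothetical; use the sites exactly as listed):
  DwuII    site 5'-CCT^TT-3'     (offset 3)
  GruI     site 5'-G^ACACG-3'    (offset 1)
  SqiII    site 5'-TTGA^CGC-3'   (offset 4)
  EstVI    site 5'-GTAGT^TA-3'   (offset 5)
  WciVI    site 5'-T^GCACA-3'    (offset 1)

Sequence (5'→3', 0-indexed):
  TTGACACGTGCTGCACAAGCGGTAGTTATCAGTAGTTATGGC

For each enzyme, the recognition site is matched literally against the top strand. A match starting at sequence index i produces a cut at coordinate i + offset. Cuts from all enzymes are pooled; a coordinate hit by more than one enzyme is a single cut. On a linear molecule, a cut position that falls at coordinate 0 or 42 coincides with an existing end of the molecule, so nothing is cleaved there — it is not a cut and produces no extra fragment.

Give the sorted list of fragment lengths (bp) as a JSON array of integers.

[3,6,9,10,14]

Scan for sites:
  DwuII (CCTTT, off=3): no sites
  GruI GACACG/1: at [2] ⇒ [3]
  SqiII (TTGACGC, off=4): no sites
  EstVI GTAGTTA/5: at [21, 31] ⇒ [26, 36]
  WciVI TGCACA/1: at [11] ⇒ [12]

All cut coordinates (distinct, sorted): [3, 12, 26, 36]

Fragments:
  [0,3): 3 bp
  [3,12): 9 bp
  [12,26): 14 bp
  [26,36): 10 bp
  [36,42): 6 bp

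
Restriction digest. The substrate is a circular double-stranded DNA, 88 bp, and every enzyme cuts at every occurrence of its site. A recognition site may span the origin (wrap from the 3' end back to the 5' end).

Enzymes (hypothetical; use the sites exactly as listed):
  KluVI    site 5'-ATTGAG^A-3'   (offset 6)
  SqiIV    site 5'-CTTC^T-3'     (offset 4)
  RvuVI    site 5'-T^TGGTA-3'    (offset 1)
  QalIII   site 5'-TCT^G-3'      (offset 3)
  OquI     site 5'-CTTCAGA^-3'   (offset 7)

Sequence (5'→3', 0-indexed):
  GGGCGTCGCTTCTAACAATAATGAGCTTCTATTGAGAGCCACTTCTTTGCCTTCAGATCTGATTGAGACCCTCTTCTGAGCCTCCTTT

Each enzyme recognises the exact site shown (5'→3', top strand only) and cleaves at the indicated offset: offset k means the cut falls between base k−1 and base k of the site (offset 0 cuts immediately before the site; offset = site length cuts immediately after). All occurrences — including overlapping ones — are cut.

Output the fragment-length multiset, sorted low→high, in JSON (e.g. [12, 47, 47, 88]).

Site scan:
  KluVI ATTGAGA/6: at [30, 61] ⇒ [36, 67]
  SqiIV CTTCT/4: at [8, 25, 41, 72] ⇒ [12, 29, 45, 76]
  RvuVI (TTGGTA, off=1): no sites
  QalIII TCTG/3: at [57, 74] ⇒ [60, 77]
  OquI CTTCAGA/7: at [50] ⇒ [57]

All cut coordinates (distinct, sorted): [12, 29, 36, 45, 57, 60, 67, 76, 77]

Fragment lengths:
  12→29: 17 bp
  29→36: 7 bp
  36→45: 9 bp
  45→57: 12 bp
  57→60: 3 bp
  60→67: 7 bp
  67→76: 9 bp
  76→77: 1 bp
  77→12 (wrap): 88-77+12 = 23 bp

[1,3,7,7,9,9,12,17,23]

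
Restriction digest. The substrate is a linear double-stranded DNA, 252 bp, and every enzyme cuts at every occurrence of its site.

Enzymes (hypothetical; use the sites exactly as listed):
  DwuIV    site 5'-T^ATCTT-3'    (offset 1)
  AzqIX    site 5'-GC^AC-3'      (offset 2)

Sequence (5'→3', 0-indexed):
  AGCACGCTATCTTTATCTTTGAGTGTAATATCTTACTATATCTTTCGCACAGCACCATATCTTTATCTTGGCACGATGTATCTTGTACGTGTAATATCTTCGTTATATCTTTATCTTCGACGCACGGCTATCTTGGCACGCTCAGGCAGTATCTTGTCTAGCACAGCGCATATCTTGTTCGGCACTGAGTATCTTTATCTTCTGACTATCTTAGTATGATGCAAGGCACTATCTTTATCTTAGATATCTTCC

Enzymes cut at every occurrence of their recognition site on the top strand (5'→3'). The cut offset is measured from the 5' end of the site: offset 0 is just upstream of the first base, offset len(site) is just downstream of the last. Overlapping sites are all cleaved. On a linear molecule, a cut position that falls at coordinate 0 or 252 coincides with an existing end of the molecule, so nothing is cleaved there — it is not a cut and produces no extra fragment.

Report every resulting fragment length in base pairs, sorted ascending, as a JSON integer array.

[3,3,5,5,5,6,6,6,6,6,6,7,7,7,8,8,9,9,9,10,11,11,11,12,12,13,15,16,20]

Scan for sites:
  DwuIV (TATCTT, off=1): starts [7, 13, 28, 38, 57, 63, 78, 94, 105, 111, 128, 149, 170, 189, 195, 206, 229, 235, 244] → cuts [8, 14, 29, 39, 58, 64, 79, 95, 106, 112, 129, 150, 171, 190, 196, 207, 230, 236, 245]
  AzqIX (GCAC, off=2): starts [1, 46, 51, 70, 121, 135, 160, 181, 225] → cuts [3, 48, 53, 72, 123, 137, 162, 183, 227]

Pooled cuts: [3, 8, 14, 29, 39, 48, 53, 58, 64, 72, 79, 95, 106, 112, 123, 129, 137, 150, 162, 171, 183, 190, 196, 207, 227, 230, 236, 245]

Fragments:
  [0,3): 3 bp
  [3,8): 5 bp
  [8,14): 6 bp
  [14,29): 15 bp
  [29,39): 10 bp
  [39,48): 9 bp
  [48,53): 5 bp
  [53,58): 5 bp
  [58,64): 6 bp
  [64,72): 8 bp
  [72,79): 7 bp
  [79,95): 16 bp
  [95,106): 11 bp
  [106,112): 6 bp
  [112,123): 11 bp
  [123,129): 6 bp
  [129,137): 8 bp
  [137,150): 13 bp
  [150,162): 12 bp
  [162,171): 9 bp
  [171,183): 12 bp
  [183,190): 7 bp
  [190,196): 6 bp
  [196,207): 11 bp
  [207,227): 20 bp
  [227,230): 3 bp
  [230,236): 6 bp
  [236,245): 9 bp
  [245,252): 7 bp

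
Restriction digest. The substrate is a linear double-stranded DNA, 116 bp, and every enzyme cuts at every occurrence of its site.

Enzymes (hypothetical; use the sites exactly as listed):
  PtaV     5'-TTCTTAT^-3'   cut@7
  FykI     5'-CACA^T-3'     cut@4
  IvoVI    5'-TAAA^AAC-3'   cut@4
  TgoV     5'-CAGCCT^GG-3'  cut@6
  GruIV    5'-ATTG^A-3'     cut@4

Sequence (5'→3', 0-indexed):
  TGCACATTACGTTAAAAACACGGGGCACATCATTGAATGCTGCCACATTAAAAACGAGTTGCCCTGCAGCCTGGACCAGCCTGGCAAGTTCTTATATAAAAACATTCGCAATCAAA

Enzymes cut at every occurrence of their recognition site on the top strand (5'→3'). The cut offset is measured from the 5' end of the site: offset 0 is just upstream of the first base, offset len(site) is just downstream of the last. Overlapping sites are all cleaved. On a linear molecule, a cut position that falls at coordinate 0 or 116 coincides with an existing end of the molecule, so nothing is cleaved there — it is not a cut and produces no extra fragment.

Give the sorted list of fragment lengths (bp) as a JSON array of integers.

Per-enzyme occurrences:
  PtaV TTCTTAT/7: at [88] ⇒ [95]
  FykI CACAT/4: at [2, 25, 43] ⇒ [6, 29, 47]
  IvoVI TAAAAAC/4: at [12, 48, 96] ⇒ [16, 52, 100]
  TgoV CAGCCTGG/6: at [66, 76] ⇒ [72, 82]
  GruIV ATTGA/4: at [31] ⇒ [35]

All cut coordinates (distinct, sorted): [6, 16, 29, 35, 47, 52, 72, 82, 95, 100]

Fragment lengths:
  [0,6): 6 bp
  [6,16): 10 bp
  [16,29): 13 bp
  [29,35): 6 bp
  [35,47): 12 bp
  [47,52): 5 bp
  [52,72): 20 bp
  [72,82): 10 bp
  [82,95): 13 bp
  [95,100): 5 bp
  [100,116): 16 bp

[5,5,6,6,10,10,12,13,13,16,20]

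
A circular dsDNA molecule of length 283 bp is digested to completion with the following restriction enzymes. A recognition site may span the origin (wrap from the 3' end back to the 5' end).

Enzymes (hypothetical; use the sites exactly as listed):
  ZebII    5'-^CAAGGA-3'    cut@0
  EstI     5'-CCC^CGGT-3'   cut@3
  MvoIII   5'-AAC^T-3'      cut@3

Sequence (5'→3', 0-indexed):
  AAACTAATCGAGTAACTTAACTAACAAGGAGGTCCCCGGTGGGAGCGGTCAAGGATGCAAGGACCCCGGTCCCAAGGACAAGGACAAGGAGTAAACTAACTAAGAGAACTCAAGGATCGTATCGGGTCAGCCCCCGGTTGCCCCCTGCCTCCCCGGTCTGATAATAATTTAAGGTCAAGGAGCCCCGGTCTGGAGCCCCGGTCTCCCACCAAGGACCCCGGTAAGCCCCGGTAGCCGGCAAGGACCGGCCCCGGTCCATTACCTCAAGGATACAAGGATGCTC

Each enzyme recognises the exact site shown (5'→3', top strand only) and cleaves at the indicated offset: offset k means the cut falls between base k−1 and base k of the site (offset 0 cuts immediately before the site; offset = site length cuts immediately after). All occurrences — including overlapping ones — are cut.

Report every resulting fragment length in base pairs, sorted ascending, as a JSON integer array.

[1,3,4,5,6,6,6,8,8,9,9,9,10,10,10,11,12,12,12,13,13,13,13,15,19,22,24]

Site scan:
  ZebII (CAAGGA, off=0): starts [24, 49, 57, 72, 78, 84, 110, 175, 209, 238, 264, 272] → cuts [24, 49, 57, 72, 78, 84, 110, 175, 209, 238, 264, 272]
  EstI (CCCCGGT, off=3): starts [33, 63, 131, 150, 182, 195, 215, 225, 248] → cuts [36, 66, 134, 153, 185, 198, 218, 228, 251]
  MvoIII (AACT, off=3): starts [1, 13, 18, 93, 97, 106] → cuts [4, 16, 21, 96, 100, 109]

Pooled cuts: [4, 16, 21, 24, 36, 49, 57, 66, 72, 78, 84, 96, 100, 109, 110, 134, 153, 175, 185, 198, 209, 218, 228, 238, 251, 264, 272]

Fragment lengths:
  4→16: 12 bp
  16→21: 5 bp
  21→24: 3 bp
  24→36: 12 bp
  36→49: 13 bp
  49→57: 8 bp
  57→66: 9 bp
  66→72: 6 bp
  72→78: 6 bp
  78→84: 6 bp
  84→96: 12 bp
  96→100: 4 bp
  100→109: 9 bp
  109→110: 1 bp
  110→134: 24 bp
  134→153: 19 bp
  153→175: 22 bp
  175→185: 10 bp
  185→198: 13 bp
  198→209: 11 bp
  209→218: 9 bp
  218→228: 10 bp
  228→238: 10 bp
  238→251: 13 bp
  251→264: 13 bp
  264→272: 8 bp
  272→4 (wrap): 283-272+4 = 15 bp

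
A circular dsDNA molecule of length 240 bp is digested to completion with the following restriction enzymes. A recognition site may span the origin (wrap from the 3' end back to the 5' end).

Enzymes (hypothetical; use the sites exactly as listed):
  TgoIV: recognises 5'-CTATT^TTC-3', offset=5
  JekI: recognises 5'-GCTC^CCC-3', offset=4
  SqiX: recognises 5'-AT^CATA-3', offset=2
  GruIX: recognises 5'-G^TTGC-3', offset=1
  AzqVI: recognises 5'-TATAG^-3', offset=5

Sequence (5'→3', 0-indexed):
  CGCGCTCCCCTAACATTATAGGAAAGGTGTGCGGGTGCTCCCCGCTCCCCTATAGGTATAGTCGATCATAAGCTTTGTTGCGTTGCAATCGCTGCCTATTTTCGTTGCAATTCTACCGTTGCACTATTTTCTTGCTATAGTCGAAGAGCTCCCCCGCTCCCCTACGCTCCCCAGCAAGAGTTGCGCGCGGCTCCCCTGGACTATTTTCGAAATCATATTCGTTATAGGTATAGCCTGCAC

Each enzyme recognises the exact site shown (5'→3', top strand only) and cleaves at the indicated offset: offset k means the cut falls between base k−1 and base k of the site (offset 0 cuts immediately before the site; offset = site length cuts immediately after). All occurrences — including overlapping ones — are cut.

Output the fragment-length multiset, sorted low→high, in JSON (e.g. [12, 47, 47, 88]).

[4,5,5,6,6,7,8,8,8,10,10,11,11,11,12,12,13,14,14,14,14,18,19]

Per-enzyme occurrences:
  TgoIV (CTATTTTC, off=5): starts [95, 123, 200] → cuts [100, 128, 205]
  JekI (GCTCCCC, off=4): starts [3, 36, 43, 147, 155, 165, 189] → cuts [7, 40, 47, 151, 159, 169, 193]
  SqiX (ATCATA, off=2): starts [64, 211] → cuts [66, 213]
  GruIX (GTTGC, off=1): starts [76, 81, 103, 117, 179] → cuts [77, 82, 104, 118, 180]
  AzqVI (TATAG, off=5): starts [16, 50, 56, 135, 222, 228] → cuts [21, 55, 61, 140, 227, 233]

Pooled cuts: [7, 21, 40, 47, 55, 61, 66, 77, 82, 100, 104, 118, 128, 140, 151, 159, 169, 180, 193, 205, 213, 227, 233]

Fragments:
  7→21: 14 bp
  21→40: 19 bp
  40→47: 7 bp
  47→55: 8 bp
  55→61: 6 bp
  61→66: 5 bp
  66→77: 11 bp
  77→82: 5 bp
  82→100: 18 bp
  100→104: 4 bp
  104→118: 14 bp
  118→128: 10 bp
  128→140: 12 bp
  140→151: 11 bp
  151→159: 8 bp
  159→169: 10 bp
  169→180: 11 bp
  180→193: 13 bp
  193→205: 12 bp
  205→213: 8 bp
  213→227: 14 bp
  227→233: 6 bp
  233→7 (wrap): 240-233+7 = 14 bp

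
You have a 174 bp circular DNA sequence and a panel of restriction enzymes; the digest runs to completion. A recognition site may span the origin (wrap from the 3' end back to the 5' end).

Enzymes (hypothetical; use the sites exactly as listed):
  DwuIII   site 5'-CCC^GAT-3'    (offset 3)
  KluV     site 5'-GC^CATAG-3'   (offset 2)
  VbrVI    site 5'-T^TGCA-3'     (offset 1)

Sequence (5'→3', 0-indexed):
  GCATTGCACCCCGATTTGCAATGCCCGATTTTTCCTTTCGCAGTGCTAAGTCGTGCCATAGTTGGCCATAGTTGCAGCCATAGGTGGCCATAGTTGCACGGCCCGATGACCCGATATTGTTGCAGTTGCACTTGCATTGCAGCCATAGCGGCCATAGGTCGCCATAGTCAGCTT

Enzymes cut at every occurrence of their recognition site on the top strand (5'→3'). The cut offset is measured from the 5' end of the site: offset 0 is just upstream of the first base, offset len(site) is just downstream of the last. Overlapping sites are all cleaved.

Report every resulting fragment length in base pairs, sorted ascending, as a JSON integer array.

[4,5,5,6,6,6,6,6,6,8,8,8,9,10,10,10,10,10,11,30]

Scan for sites:
  DwuIII (CCCGAT, off=3): starts [9, 23, 101, 109] → cuts [12, 26, 104, 112]
  KluV (GCCATAG, off=2): starts [54, 64, 76, 86, 141, 150, 160] → cuts [56, 66, 78, 88, 143, 152, 162]
  VbrVI (TTGCA, off=1): starts [3, 15, 71, 93, 119, 125, 131, 136, 172] → cuts [4, 16, 72, 94, 120, 126, 132, 137, 173]

Pooled cuts: [4, 12, 16, 26, 56, 66, 72, 78, 88, 94, 104, 112, 120, 126, 132, 137, 143, 152, 162, 173]

Fragments:
  4→12: 8 bp
  12→16: 4 bp
  16→26: 10 bp
  26→56: 30 bp
  56→66: 10 bp
  66→72: 6 bp
  72→78: 6 bp
  78→88: 10 bp
  88→94: 6 bp
  94→104: 10 bp
  104→112: 8 bp
  112→120: 8 bp
  120→126: 6 bp
  126→132: 6 bp
  132→137: 5 bp
  137→143: 6 bp
  143→152: 9 bp
  152→162: 10 bp
  162→173: 11 bp
  173→4 (wrap): 174-173+4 = 5 bp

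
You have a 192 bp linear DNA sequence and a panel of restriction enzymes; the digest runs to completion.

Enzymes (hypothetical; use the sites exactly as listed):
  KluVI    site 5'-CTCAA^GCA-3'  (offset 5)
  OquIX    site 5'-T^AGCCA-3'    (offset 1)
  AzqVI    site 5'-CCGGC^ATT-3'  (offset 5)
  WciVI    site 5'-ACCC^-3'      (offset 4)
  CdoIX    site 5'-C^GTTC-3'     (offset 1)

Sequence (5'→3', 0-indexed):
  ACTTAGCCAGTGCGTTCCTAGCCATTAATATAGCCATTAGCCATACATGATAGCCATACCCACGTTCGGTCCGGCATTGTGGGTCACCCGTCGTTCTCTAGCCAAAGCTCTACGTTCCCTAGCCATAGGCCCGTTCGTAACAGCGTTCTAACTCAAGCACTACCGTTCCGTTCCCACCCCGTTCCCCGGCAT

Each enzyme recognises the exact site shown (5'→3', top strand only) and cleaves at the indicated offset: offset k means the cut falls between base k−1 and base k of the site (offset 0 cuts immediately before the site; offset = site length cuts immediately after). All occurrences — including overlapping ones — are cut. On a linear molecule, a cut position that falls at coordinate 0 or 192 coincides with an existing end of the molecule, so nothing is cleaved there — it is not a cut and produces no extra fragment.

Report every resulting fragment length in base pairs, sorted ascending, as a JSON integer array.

[1,2,3,4,5,6,7,7,7,8,9,10,10,12,12,12,12,12,12,13,14,14]

Scan for sites:
  KluVI (CTCAAGCA, off=5): starts [151] → cuts [156]
  OquIX (TAGCCA, off=1): starts [3, 18, 30, 37, 50, 98, 119] → cuts [4, 19, 31, 38, 51, 99, 120]
  AzqVI (CCGGCATT, off=5): starts [70] → cuts [75]
  WciVI (ACCC, off=4): starts [57, 85, 175] → cuts [61, 89, 179]
  CdoIX (CGTTC, off=1): starts [12, 62, 91, 112, 131, 143, 163, 168, 179] → cuts [13, 63, 92, 113, 132, 144, 164, 169, 180]

All cut coordinates (distinct, sorted): [4, 13, 19, 31, 38, 51, 61, 63, 75, 89, 92, 99, 113, 120, 132, 144, 156, 164, 169, 179, 180]

Fragments:
  [0,4): 4 bp
  [4,13): 9 bp
  [13,19): 6 bp
  [19,31): 12 bp
  [31,38): 7 bp
  [38,51): 13 bp
  [51,61): 10 bp
  [61,63): 2 bp
  [63,75): 12 bp
  [75,89): 14 bp
  [89,92): 3 bp
  [92,99): 7 bp
  [99,113): 14 bp
  [113,120): 7 bp
  [120,132): 12 bp
  [132,144): 12 bp
  [144,156): 12 bp
  [156,164): 8 bp
  [164,169): 5 bp
  [169,179): 10 bp
  [179,180): 1 bp
  [180,192): 12 bp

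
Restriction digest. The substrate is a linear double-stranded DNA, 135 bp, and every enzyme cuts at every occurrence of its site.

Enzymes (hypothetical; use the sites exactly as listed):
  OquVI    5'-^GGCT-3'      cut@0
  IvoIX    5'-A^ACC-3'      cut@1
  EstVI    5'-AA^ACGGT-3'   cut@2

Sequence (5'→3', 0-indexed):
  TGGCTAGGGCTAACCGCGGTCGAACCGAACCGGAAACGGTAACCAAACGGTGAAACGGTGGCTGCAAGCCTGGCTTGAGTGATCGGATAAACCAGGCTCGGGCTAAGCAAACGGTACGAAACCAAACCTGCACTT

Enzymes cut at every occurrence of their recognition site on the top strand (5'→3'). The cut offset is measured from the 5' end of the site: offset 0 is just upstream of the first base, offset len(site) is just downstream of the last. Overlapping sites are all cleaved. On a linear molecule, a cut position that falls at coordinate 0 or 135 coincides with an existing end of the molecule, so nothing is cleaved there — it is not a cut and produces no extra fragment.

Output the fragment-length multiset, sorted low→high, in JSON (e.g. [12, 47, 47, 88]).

[1,4,5,5,5,5,5,6,6,6,7,8,10,10,10,11,12,19]

Site scan:
  OquVI (GGCT, off=0): starts [1, 7, 59, 71, 94, 100] → cuts [1, 7, 59, 71, 94, 100]
  IvoIX (AACC, off=1): starts [11, 22, 27, 40, 89, 119, 124] → cuts [12, 23, 28, 41, 90, 120, 125]
  EstVI (AAACGGT, off=2): starts [33, 44, 52, 108] → cuts [35, 46, 54, 110]

All cut coordinates (distinct, sorted): [1, 7, 12, 23, 28, 35, 41, 46, 54, 59, 71, 90, 94, 100, 110, 120, 125]

Fragments:
  [0,1): 1 bp
  [1,7): 6 bp
  [7,12): 5 bp
  [12,23): 11 bp
  [23,28): 5 bp
  [28,35): 7 bp
  [35,41): 6 bp
  [41,46): 5 bp
  [46,54): 8 bp
  [54,59): 5 bp
  [59,71): 12 bp
  [71,90): 19 bp
  [90,94): 4 bp
  [94,100): 6 bp
  [100,110): 10 bp
  [110,120): 10 bp
  [120,125): 5 bp
  [125,135): 10 bp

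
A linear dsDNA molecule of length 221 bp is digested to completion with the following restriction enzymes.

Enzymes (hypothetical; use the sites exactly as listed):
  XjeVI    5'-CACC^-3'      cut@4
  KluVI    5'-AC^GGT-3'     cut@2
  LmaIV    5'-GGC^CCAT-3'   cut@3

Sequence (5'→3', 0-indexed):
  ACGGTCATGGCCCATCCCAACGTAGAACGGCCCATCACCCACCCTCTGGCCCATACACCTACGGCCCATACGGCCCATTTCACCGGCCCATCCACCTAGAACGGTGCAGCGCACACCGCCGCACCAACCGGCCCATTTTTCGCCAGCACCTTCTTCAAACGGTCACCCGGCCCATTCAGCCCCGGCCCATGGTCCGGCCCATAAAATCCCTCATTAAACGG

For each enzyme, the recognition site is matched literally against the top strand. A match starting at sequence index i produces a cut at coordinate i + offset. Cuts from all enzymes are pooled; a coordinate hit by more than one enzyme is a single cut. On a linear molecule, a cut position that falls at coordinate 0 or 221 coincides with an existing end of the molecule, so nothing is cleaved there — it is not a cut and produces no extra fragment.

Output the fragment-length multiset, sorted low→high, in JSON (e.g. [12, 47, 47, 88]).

[2,3,4,4,6,6,7,7,7,8,8,9,9,9,9,10,10,12,15,15,18,20,23]

Site scan:
  XjeVI (CACC, off=4): starts [35, 39, 55, 80, 92, 113, 121, 146, 163] → cuts [39, 43, 59, 84, 96, 117, 125, 150, 167]
  KluVI (ACGGT, off=2): starts [0, 100, 158] → cuts [2, 102, 160]
  LmaIV (GGCCCAT, off=3): starts [8, 28, 47, 62, 71, 84, 129, 168, 183, 195] → cuts [11, 31, 50, 65, 74, 87, 132, 171, 186, 198]

All cut coordinates (distinct, sorted): [2, 11, 31, 39, 43, 50, 59, 65, 74, 84, 87, 96, 102, 117, 125, 132, 150, 160, 167, 171, 186, 198]

Fragments:
  [0,2): 2 bp
  [2,11): 9 bp
  [11,31): 20 bp
  [31,39): 8 bp
  [39,43): 4 bp
  [43,50): 7 bp
  [50,59): 9 bp
  [59,65): 6 bp
  [65,74): 9 bp
  [74,84): 10 bp
  [84,87): 3 bp
  [87,96): 9 bp
  [96,102): 6 bp
  [102,117): 15 bp
  [117,125): 8 bp
  [125,132): 7 bp
  [132,150): 18 bp
  [150,160): 10 bp
  [160,167): 7 bp
  [167,171): 4 bp
  [171,186): 15 bp
  [186,198): 12 bp
  [198,221): 23 bp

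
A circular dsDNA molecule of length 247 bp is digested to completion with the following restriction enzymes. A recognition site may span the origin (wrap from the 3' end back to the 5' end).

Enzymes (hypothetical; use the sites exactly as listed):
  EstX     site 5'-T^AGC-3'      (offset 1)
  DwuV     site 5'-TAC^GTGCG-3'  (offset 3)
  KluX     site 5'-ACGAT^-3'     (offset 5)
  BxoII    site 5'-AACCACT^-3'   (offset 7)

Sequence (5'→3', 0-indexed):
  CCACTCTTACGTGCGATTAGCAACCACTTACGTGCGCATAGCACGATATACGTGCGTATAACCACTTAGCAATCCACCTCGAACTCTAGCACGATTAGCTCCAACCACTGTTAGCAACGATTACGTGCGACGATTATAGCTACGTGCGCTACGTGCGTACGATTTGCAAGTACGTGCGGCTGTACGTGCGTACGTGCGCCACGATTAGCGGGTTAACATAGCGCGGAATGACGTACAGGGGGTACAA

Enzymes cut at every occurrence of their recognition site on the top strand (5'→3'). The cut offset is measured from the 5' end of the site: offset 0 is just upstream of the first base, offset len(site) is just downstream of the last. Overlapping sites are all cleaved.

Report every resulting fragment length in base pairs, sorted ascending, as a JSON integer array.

[1,1,1,3,3,3,3,4,5,6,8,8,8,8,8,9,9,10,10,10,11,12,12,13,13,15,20,33]

Per-enzyme occurrences:
  EstX TAGC/1: at [17, 38, 66, 86, 95, 111, 136, 205, 218] ⇒ [18, 39, 67, 87, 96, 112, 137, 206, 219]
  DwuV TACGTGCG/3: at [7, 28, 48, 121, 140, 149, 170, 182, 190] ⇒ [10, 31, 51, 124, 143, 152, 173, 185, 193]
  KluX ACGAT/5: at [42, 90, 116, 129, 158, 200] ⇒ [47, 95, 121, 134, 163, 205]
  BxoII AACCACT/7: at [21, 59, 102, 245] ⇒ [5, 28, 66, 109]

All cut coordinates (distinct, sorted): [5, 10, 18, 28, 31, 39, 47, 51, 66, 67, 87, 95, 96, 109, 112, 121, 124, 134, 137, 143, 152, 163, 173, 185, 193, 205, 206, 219]

Fragment lengths:
  5→10: 5 bp
  10→18: 8 bp
  18→28: 10 bp
  28→31: 3 bp
  31→39: 8 bp
  39→47: 8 bp
  47→51: 4 bp
  51→66: 15 bp
  66→67: 1 bp
  67→87: 20 bp
  87→95: 8 bp
  95→96: 1 bp
  96→109: 13 bp
  109→112: 3 bp
  112→121: 9 bp
  121→124: 3 bp
  124→134: 10 bp
  134→137: 3 bp
  137→143: 6 bp
  143→152: 9 bp
  152→163: 11 bp
  163→173: 10 bp
  173→185: 12 bp
  185→193: 8 bp
  193→205: 12 bp
  205→206: 1 bp
  206→219: 13 bp
  219→5 (wrap): 247-219+5 = 33 bp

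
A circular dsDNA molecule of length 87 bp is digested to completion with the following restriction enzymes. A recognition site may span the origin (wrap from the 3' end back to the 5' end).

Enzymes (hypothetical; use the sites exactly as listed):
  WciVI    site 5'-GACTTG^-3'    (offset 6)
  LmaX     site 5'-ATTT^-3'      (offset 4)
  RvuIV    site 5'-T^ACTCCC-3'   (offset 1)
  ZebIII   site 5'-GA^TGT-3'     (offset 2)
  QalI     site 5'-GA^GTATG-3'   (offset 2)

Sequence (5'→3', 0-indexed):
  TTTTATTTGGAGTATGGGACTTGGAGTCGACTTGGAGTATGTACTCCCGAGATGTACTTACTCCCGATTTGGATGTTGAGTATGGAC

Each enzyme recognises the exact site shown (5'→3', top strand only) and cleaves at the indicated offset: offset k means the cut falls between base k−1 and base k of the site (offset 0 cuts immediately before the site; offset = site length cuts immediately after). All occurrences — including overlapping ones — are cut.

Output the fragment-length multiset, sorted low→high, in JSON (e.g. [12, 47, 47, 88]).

[2,3,3,6,6,7,10,11,11,12,16]

Scan for sites:
  WciVI GACTTG/6: at [17, 28] ⇒ [23, 34]
  LmaX ATTT/4: at [4, 66] ⇒ [8, 70]
  RvuIV TACTCCC/1: at [41, 58] ⇒ [42, 59]
  ZebIII GATGT/2: at [50, 71] ⇒ [52, 73]
  QalI GAGTATG/2: at [9, 34, 77] ⇒ [11, 36, 79]

Pooled cuts: [8, 11, 23, 34, 36, 42, 52, 59, 70, 73, 79]

Fragments:
  8→11: 3 bp
  11→23: 12 bp
  23→34: 11 bp
  34→36: 2 bp
  36→42: 6 bp
  42→52: 10 bp
  52→59: 7 bp
  59→70: 11 bp
  70→73: 3 bp
  73→79: 6 bp
  79→8 (wrap): 87-79+8 = 16 bp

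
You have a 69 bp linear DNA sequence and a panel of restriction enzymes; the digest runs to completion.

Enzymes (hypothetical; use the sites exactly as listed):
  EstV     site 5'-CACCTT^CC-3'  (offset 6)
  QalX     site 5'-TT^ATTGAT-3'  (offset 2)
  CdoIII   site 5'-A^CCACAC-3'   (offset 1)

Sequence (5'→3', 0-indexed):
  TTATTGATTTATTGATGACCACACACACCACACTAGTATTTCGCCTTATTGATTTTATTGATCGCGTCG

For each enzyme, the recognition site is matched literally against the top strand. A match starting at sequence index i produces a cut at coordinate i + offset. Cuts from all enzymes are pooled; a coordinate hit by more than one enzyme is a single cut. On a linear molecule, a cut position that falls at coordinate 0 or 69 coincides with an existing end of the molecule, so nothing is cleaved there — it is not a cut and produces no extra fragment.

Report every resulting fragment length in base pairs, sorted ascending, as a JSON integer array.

[2,8,8,9,9,13,20]

Per-enzyme occurrences:
  EstV (CACCTTCC, off=6): no sites
  QalX TTATTGAT/2: at [0, 8, 45, 54] ⇒ [2, 10, 47, 56]
  CdoIII ACCACAC/1: at [17, 26] ⇒ [18, 27]

Pooled cuts: [2, 10, 18, 27, 47, 56]

Fragments:
  [0,2): 2 bp
  [2,10): 8 bp
  [10,18): 8 bp
  [18,27): 9 bp
  [27,47): 20 bp
  [47,56): 9 bp
  [56,69): 13 bp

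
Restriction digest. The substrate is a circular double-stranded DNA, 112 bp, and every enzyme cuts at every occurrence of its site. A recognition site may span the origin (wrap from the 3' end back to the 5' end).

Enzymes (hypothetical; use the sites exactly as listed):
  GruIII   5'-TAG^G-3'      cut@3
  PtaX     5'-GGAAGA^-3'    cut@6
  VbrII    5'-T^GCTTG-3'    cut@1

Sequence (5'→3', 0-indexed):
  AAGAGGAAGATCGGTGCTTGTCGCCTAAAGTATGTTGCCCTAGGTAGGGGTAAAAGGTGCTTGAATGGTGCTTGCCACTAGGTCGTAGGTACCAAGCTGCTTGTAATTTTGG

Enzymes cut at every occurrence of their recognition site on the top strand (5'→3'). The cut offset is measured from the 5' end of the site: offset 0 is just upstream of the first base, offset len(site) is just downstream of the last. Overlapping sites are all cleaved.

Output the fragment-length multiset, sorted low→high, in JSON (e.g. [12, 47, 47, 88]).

Site scan:
  GruIII TAGG/3: at [40, 44, 78, 85] ⇒ [43, 47, 81, 88]
  PtaX GGAAGA/6: at [4, 110] ⇒ [4, 10]
  VbrII TGCTTG/1: at [14, 57, 68, 97] ⇒ [15, 58, 69, 98]

All cut coordinates (distinct, sorted): [4, 10, 15, 43, 47, 58, 69, 81, 88, 98]

Fragments:
  4→10: 6 bp
  10→15: 5 bp
  15→43: 28 bp
  43→47: 4 bp
  47→58: 11 bp
  58→69: 11 bp
  69→81: 12 bp
  81→88: 7 bp
  88→98: 10 bp
  98→4 (wrap): 112-98+4 = 18 bp

[4,5,6,7,10,11,11,12,18,28]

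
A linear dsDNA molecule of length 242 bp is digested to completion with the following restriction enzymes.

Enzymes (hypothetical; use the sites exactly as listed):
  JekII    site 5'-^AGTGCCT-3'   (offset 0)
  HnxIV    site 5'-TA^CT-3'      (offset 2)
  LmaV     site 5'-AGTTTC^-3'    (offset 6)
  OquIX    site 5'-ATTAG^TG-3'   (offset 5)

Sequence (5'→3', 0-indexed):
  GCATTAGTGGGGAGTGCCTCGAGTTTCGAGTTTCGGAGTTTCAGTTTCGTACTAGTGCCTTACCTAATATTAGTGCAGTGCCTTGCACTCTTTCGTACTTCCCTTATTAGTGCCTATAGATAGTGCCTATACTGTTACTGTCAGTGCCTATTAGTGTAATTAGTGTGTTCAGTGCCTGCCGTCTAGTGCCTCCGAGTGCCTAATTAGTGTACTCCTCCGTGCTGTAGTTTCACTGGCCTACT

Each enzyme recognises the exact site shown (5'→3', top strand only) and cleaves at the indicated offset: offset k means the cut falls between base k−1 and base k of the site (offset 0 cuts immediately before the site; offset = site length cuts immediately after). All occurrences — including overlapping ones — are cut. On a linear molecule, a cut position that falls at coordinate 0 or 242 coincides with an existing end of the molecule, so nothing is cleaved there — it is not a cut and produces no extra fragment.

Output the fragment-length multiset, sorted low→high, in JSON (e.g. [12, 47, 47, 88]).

Site scan:
  JekII AGTGCCT/0: at [12, 53, 76, 108, 121, 142, 170, 184, 194] ⇒ [12, 53, 76, 108, 121, 142, 170, 184, 194]
  HnxIV TACT/2: at [49, 95, 129, 135, 209, 238] ⇒ [51, 97, 131, 137, 211, 240]
  LmaV AGTTTC/6: at [21, 28, 36, 42, 225] ⇒ [27, 34, 42, 48, 231]
  OquIX ATTAGTG/5: at [2, 68, 105, 149, 158, 202] ⇒ [7, 73, 110, 154, 163, 207]

All cut coordinates (distinct, sorted): [7, 12, 27, 34, 42, 48, 51, 53, 73, 76, 97, 108, 110, 121, 131, 137, 142, 154, 163, 170, 184, 194, 207, 211, 231, 240]

Fragment lengths:
  [0,7): 7 bp
  [7,12): 5 bp
  [12,27): 15 bp
  [27,34): 7 bp
  [34,42): 8 bp
  [42,48): 6 bp
  [48,51): 3 bp
  [51,53): 2 bp
  [53,73): 20 bp
  [73,76): 3 bp
  [76,97): 21 bp
  [97,108): 11 bp
  [108,110): 2 bp
  [110,121): 11 bp
  [121,131): 10 bp
  [131,137): 6 bp
  [137,142): 5 bp
  [142,154): 12 bp
  [154,163): 9 bp
  [163,170): 7 bp
  [170,184): 14 bp
  [184,194): 10 bp
  [194,207): 13 bp
  [207,211): 4 bp
  [211,231): 20 bp
  [231,240): 9 bp
  [240,242): 2 bp

[2,2,2,3,3,4,5,5,6,6,7,7,7,8,9,9,10,10,11,11,12,13,14,15,20,20,21]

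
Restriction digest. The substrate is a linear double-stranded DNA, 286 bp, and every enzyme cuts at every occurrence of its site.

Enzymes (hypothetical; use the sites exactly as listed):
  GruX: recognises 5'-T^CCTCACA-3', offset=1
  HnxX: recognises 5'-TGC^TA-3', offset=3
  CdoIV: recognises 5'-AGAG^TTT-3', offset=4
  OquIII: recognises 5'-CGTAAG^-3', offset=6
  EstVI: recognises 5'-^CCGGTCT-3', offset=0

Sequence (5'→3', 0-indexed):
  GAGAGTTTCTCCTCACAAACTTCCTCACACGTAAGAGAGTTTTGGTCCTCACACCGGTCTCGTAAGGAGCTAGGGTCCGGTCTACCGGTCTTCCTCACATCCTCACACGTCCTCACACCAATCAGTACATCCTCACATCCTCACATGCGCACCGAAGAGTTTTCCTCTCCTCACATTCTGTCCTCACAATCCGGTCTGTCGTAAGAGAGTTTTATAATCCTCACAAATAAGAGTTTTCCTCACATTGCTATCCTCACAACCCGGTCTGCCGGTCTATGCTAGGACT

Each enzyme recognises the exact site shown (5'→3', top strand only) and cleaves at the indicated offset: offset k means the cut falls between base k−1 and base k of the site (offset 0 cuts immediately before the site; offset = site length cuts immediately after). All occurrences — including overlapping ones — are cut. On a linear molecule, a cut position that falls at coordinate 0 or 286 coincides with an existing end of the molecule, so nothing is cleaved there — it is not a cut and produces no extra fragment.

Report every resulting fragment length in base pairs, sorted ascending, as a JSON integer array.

Site scan:
  GruX TCCTCACA/1: at [9, 21, 45, 91, 99, 109, 129, 137, 167, 180, 217, 236, 250] ⇒ [10, 22, 46, 92, 100, 110, 130, 138, 168, 181, 218, 237, 251]
  HnxX TGCTA/3: at [245, 276] ⇒ [248, 279]
  CdoIV AGAGTTT/4: at [1, 35, 155, 205, 229] ⇒ [5, 39, 159, 209, 233]
  OquIII CGTAAG/6: at [29, 60, 199] ⇒ [35, 66, 205]
  EstVI CCGGTCT/0: at [53, 76, 84, 190, 260, 268] ⇒ [53, 76, 84, 190, 260, 268]

Pooled cuts: [5, 10, 22, 35, 39, 46, 53, 66, 76, 84, 92, 100, 110, 130, 138, 159, 168, 181, 190, 205, 209, 218, 233, 237, 248, 251, 260, 268, 279]

Fragment lengths:
  [0,5): 5 bp
  [5,10): 5 bp
  [10,22): 12 bp
  [22,35): 13 bp
  [35,39): 4 bp
  [39,46): 7 bp
  [46,53): 7 bp
  [53,66): 13 bp
  [66,76): 10 bp
  [76,84): 8 bp
  [84,92): 8 bp
  [92,100): 8 bp
  [100,110): 10 bp
  [110,130): 20 bp
  [130,138): 8 bp
  [138,159): 21 bp
  [159,168): 9 bp
  [168,181): 13 bp
  [181,190): 9 bp
  [190,205): 15 bp
  [205,209): 4 bp
  [209,218): 9 bp
  [218,233): 15 bp
  [233,237): 4 bp
  [237,248): 11 bp
  [248,251): 3 bp
  [251,260): 9 bp
  [260,268): 8 bp
  [268,279): 11 bp
  [279,286): 7 bp

[3,4,4,4,5,5,7,7,7,8,8,8,8,8,9,9,9,9,10,10,11,11,12,13,13,13,15,15,20,21]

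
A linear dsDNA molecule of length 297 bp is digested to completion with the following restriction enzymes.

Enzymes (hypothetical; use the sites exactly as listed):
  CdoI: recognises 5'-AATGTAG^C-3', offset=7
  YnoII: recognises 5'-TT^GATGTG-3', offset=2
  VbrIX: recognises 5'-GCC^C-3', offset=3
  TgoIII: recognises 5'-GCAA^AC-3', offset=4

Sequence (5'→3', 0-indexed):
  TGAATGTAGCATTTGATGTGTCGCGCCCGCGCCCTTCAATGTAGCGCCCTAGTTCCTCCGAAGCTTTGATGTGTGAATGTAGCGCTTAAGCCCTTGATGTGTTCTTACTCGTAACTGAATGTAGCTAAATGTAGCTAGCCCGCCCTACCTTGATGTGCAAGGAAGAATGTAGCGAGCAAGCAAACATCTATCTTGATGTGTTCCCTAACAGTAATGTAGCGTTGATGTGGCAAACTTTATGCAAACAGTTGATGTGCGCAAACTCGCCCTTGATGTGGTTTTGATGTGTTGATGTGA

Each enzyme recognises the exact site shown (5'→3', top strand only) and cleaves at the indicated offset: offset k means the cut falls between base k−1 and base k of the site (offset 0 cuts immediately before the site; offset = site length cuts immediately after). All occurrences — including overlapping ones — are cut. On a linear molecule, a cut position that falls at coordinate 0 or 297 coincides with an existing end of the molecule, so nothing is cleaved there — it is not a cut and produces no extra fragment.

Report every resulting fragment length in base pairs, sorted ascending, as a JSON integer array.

Site scan:
  CdoI AATGTAGC/7: at [2, 37, 75, 117, 127, 165, 212] ⇒ [9, 44, 82, 124, 134, 172, 219]
  YnoII TTGATGTG/2: at [12, 65, 93, 149, 192, 221, 248, 269, 280, 288] ⇒ [14, 67, 95, 151, 194, 223, 250, 271, 282, 290]
  VbrIX GCCC/3: at [24, 30, 45, 89, 137, 141, 265] ⇒ [27, 33, 48, 92, 140, 144, 268]
  TgoIII GCAAAC/4: at [179, 229, 240, 257] ⇒ [183, 233, 244, 261]

Pooled cuts: [9, 14, 27, 33, 44, 48, 67, 82, 92, 95, 124, 134, 140, 144, 151, 172, 183, 194, 219, 223, 233, 244, 250, 261, 268, 271, 282, 290]

Fragments:
  [0,9): 9 bp
  [9,14): 5 bp
  [14,27): 13 bp
  [27,33): 6 bp
  [33,44): 11 bp
  [44,48): 4 bp
  [48,67): 19 bp
  [67,82): 15 bp
  [82,92): 10 bp
  [92,95): 3 bp
  [95,124): 29 bp
  [124,134): 10 bp
  [134,140): 6 bp
  [140,144): 4 bp
  [144,151): 7 bp
  [151,172): 21 bp
  [172,183): 11 bp
  [183,194): 11 bp
  [194,219): 25 bp
  [219,223): 4 bp
  [223,233): 10 bp
  [233,244): 11 bp
  [244,250): 6 bp
  [250,261): 11 bp
  [261,268): 7 bp
  [268,271): 3 bp
  [271,282): 11 bp
  [282,290): 8 bp
  [290,297): 7 bp

[3,3,4,4,4,5,6,6,6,7,7,7,8,9,10,10,10,11,11,11,11,11,11,13,15,19,21,25,29]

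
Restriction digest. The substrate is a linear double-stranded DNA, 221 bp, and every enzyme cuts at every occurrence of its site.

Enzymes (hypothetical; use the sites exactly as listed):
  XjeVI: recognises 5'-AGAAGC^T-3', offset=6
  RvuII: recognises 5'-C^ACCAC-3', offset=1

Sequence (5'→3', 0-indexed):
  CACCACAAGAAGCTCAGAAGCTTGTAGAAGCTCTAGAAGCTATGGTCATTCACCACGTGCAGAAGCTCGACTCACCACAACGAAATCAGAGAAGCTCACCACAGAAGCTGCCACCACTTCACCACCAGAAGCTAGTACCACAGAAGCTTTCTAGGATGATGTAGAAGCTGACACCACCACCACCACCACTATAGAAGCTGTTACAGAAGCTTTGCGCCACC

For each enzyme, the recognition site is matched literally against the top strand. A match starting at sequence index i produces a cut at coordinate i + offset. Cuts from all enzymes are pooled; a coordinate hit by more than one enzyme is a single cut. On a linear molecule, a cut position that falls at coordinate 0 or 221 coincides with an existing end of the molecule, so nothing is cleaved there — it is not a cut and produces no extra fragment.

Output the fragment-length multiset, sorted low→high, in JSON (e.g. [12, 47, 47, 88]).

[1,2,3,3,3,3,4,4,7,8,8,9,10,11,11,11,12,12,12,14,15,15,21,22]

Site scan:
  XjeVI AGAAGCT/6: at [7, 15, 25, 34, 60, 89, 102, 126, 141, 162, 192, 204] ⇒ [13, 21, 31, 40, 66, 95, 108, 132, 147, 168, 198, 210]
  RvuII CACCAC/1: at [0, 50, 72, 96, 111, 119, 171, 174, 177, 180, 183] ⇒ [1, 51, 73, 97, 112, 120, 172, 175, 178, 181, 184]

All cut coordinates (distinct, sorted): [1, 13, 21, 31, 40, 51, 66, 73, 95, 97, 108, 112, 120, 132, 147, 168, 172, 175, 178, 181, 184, 198, 210]

Fragment lengths:
  [0,1): 1 bp
  [1,13): 12 bp
  [13,21): 8 bp
  [21,31): 10 bp
  [31,40): 9 bp
  [40,51): 11 bp
  [51,66): 15 bp
  [66,73): 7 bp
  [73,95): 22 bp
  [95,97): 2 bp
  [97,108): 11 bp
  [108,112): 4 bp
  [112,120): 8 bp
  [120,132): 12 bp
  [132,147): 15 bp
  [147,168): 21 bp
  [168,172): 4 bp
  [172,175): 3 bp
  [175,178): 3 bp
  [178,181): 3 bp
  [181,184): 3 bp
  [184,198): 14 bp
  [198,210): 12 bp
  [210,221): 11 bp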